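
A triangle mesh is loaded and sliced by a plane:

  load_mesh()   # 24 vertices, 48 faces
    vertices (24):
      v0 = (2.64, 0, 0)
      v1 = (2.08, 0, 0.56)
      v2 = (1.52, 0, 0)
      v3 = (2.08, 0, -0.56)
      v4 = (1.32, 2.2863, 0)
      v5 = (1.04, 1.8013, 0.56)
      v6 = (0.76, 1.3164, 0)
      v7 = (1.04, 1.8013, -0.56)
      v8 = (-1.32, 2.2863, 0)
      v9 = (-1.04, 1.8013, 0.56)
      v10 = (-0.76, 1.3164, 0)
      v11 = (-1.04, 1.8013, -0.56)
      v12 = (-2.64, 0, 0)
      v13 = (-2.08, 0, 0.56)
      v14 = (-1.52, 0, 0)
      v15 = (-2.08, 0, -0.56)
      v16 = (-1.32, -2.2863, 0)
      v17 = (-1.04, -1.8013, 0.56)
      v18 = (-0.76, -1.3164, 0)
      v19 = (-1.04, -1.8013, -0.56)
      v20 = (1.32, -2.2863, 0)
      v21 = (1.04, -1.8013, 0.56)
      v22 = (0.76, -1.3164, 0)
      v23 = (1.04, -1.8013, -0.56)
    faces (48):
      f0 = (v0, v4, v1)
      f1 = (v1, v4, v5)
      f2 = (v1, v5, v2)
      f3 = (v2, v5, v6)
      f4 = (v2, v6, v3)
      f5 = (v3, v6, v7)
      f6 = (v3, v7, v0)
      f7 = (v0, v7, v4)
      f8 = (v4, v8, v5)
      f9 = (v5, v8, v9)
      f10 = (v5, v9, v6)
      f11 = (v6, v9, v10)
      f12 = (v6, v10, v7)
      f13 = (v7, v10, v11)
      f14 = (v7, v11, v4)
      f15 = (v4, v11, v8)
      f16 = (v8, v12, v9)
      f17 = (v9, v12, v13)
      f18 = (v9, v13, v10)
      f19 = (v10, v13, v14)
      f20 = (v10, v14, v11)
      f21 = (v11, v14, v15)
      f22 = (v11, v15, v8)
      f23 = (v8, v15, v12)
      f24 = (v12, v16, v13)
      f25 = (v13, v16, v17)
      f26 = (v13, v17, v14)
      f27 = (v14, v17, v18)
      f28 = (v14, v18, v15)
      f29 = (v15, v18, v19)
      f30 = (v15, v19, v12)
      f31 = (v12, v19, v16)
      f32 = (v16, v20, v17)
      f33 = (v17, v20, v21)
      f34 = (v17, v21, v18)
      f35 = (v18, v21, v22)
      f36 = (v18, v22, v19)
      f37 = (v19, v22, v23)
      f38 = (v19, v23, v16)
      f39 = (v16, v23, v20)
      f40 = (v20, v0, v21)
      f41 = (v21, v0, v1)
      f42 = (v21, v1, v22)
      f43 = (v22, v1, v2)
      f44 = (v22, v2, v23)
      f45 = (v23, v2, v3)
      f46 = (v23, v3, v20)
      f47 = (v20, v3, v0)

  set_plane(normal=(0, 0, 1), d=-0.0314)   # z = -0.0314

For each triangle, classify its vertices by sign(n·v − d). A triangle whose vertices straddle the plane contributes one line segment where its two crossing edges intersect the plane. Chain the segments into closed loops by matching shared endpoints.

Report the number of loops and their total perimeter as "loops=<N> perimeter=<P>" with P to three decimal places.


Straddling triangles (24 of 48):
  (v2,v6,v3) [++-] → (0.834014, 1.24259, -0.0314)–(1.5514, 0, -0.0314)  len=1.4348
  (v3,v6,v7) [-+-] → (0.834014, 1.24259, -0.0314)–(0.7757, 1.34359, -0.0314)  len=0.1166
  (v3,v7,v0) [--+] → (2.55029, 0.101001, -0.0314)–(2.6086, 0, -0.0314)  len=0.1166
  (v0,v7,v4) [+-+] → (2.55029, 0.101001, -0.0314)–(1.3043, 2.25911, -0.0314)  len=2.4920
  (v6,v10,v7) [++-] → (-0.659071, 1.34359, -0.0314)–(0.7757, 1.34359, -0.0314)  len=1.4348
  (v7,v10,v11) [-+-] → (-0.659071, 1.34359, -0.0314)–(-0.7757, 1.34359, -0.0314)  len=0.1166
  (v7,v11,v4) [--+] → (1.18767, 2.25911, -0.0314)–(1.3043, 2.25911, -0.0314)  len=0.1166
  (v4,v11,v8) [+-+] → (1.18767, 2.25911, -0.0314)–(-1.3043, 2.25911, -0.0314)  len=2.4920
  (v10,v14,v11) [++-] → (-1.49309, 0.101001, -0.0314)–(-0.7757, 1.34359, -0.0314)  len=1.4348
  (v11,v14,v15) [-+-] → (-1.49309, 0.101001, -0.0314)–(-1.5514, 0, -0.0314)  len=0.1166
  (v11,v15,v8) [--+] → (-1.36261, 2.1581, -0.0314)–(-1.3043, 2.25911, -0.0314)  len=0.1166
  (v8,v15,v12) [+-+] → (-1.36261, 2.1581, -0.0314)–(-2.6086, 0, -0.0314)  len=2.4920
  (v14,v18,v15) [++-] → (-0.834014, -1.24259, -0.0314)–(-1.5514, 0, -0.0314)  len=1.4348
  (v15,v18,v19) [-+-] → (-0.834014, -1.24259, -0.0314)–(-0.7757, -1.34359, -0.0314)  len=0.1166
  (v15,v19,v12) [--+] → (-2.55029, -0.101001, -0.0314)–(-2.6086, 0, -0.0314)  len=0.1166
  (v12,v19,v16) [+-+] → (-2.55029, -0.101001, -0.0314)–(-1.3043, -2.25911, -0.0314)  len=2.4920
  (v18,v22,v19) [++-] → (0.659071, -1.34359, -0.0314)–(-0.7757, -1.34359, -0.0314)  len=1.4348
  (v19,v22,v23) [-+-] → (0.659071, -1.34359, -0.0314)–(0.7757, -1.34359, -0.0314)  len=0.1166
  (v19,v23,v16) [--+] → (-1.18767, -2.25911, -0.0314)–(-1.3043, -2.25911, -0.0314)  len=0.1166
  (v16,v23,v20) [+-+] → (-1.18767, -2.25911, -0.0314)–(1.3043, -2.25911, -0.0314)  len=2.4920
  (v22,v2,v23) [++-] → (1.49309, -0.101001, -0.0314)–(0.7757, -1.34359, -0.0314)  len=1.4348
  (v23,v2,v3) [-+-] → (1.49309, -0.101001, -0.0314)–(1.5514, 0, -0.0314)  len=0.1166
  (v23,v3,v20) [--+] → (1.36261, -2.1581, -0.0314)–(1.3043, -2.25911, -0.0314)  len=0.1166
  (v20,v3,v0) [+-+] → (1.36261, -2.1581, -0.0314)–(2.6086, 0, -0.0314)  len=2.4920

Chained into 2 loop(s):
  loop 1: 12 segments, perimeter = 9.3085
  loop 2: 12 segments, perimeter = 15.6516
Total perimeter = 24.960

loops=2 perimeter=24.960


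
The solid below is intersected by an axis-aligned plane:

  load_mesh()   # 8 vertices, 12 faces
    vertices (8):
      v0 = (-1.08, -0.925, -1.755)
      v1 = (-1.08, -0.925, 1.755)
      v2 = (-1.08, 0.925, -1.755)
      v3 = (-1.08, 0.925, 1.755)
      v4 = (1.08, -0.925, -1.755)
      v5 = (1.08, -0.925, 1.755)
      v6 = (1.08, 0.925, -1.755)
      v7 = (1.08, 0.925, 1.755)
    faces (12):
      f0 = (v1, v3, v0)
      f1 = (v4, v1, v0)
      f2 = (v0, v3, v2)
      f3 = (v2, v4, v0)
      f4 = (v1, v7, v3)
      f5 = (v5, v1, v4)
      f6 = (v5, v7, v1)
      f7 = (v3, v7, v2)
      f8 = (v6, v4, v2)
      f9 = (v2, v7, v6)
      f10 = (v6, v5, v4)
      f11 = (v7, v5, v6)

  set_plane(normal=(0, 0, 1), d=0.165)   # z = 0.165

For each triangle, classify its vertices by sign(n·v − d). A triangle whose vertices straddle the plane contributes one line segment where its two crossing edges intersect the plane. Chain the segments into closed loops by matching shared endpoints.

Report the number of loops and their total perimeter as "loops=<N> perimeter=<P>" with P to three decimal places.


loops=1 perimeter=8.020

Straddling triangles (8 of 12):
  (v1,v3,v0) [++-] → (-1.08, 0.0869658, 0.165)–(-1.08, -0.925, 0.165)  len=1.0120
  (v4,v1,v0) [-+-] → (-0.101538, -0.925, 0.165)–(-1.08, -0.925, 0.165)  len=0.9785
  (v0,v3,v2) [-+-] → (-1.08, 0.0869658, 0.165)–(-1.08, 0.925, 0.165)  len=0.8380
  (v5,v1,v4) [++-] → (-0.101538, -0.925, 0.165)–(1.08, -0.925, 0.165)  len=1.1815
  (v3,v7,v2) [++-] → (0.101538, 0.925, 0.165)–(-1.08, 0.925, 0.165)  len=1.1815
  (v2,v7,v6) [-+-] → (0.101538, 0.925, 0.165)–(1.08, 0.925, 0.165)  len=0.9785
  (v6,v5,v4) [-+-] → (1.08, -0.0869658, 0.165)–(1.08, -0.925, 0.165)  len=0.8380
  (v7,v5,v6) [++-] → (1.08, -0.0869658, 0.165)–(1.08, 0.925, 0.165)  len=1.0120

Chained into 1 loop(s):
  loop 1: 8 segments, perimeter = 8.0200
Total perimeter = 8.020


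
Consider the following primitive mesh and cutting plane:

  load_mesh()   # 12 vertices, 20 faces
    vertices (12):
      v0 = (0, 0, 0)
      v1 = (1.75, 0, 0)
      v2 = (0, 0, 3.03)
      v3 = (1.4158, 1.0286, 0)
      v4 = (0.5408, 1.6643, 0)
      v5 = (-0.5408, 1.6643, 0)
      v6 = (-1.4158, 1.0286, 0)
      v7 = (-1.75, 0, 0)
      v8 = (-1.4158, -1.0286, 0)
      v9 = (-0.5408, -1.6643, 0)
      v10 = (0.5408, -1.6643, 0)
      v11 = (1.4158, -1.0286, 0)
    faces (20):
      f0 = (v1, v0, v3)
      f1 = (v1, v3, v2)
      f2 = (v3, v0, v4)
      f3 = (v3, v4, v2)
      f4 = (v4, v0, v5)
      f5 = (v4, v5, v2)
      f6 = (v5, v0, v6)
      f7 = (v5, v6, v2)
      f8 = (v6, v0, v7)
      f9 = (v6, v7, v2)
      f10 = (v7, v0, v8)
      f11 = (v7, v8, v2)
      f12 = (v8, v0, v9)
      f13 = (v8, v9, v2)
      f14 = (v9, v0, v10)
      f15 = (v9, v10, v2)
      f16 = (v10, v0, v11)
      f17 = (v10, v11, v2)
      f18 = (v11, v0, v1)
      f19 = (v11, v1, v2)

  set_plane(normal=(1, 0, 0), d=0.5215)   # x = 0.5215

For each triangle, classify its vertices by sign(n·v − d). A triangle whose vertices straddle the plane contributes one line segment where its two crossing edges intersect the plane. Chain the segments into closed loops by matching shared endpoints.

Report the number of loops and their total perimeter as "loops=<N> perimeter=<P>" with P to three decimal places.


Straddling triangles (12 of 20):
  (v1,v0,v3) [+-+] → (0.5215, 0, 0)–(0.5215, 0.378878, 0)  len=0.3789
  (v1,v3,v2) [++-] → (0.5215, 0.378878, 1.91392)–(0.5215, 0, 2.12706)  len=0.4347
  (v3,v0,v4) [+-+] → (0.5215, 0.378878, 0)–(0.5215, 1.6049, 0)  len=1.2260
  (v3,v4,v2) [++-] → (0.5215, 1.6049, 0.108134)–(0.5215, 0.378878, 1.91392)  len=2.1827
  (v4,v0,v5) [+--] → (0.5215, 1.6049, 0)–(0.5215, 1.6643, 0)  len=0.0594
  (v4,v5,v2) [+--] → (0.5215, 1.6643, 0)–(0.5215, 1.6049, 0.108134)  len=0.1234
  (v9,v0,v10) [--+] → (0.5215, -1.6049, 0)–(0.5215, -1.6643, 0)  len=0.0594
  (v9,v10,v2) [-+-] → (0.5215, -1.6643, 0)–(0.5215, -1.6049, 0.108134)  len=0.1234
  (v10,v0,v11) [+-+] → (0.5215, -1.6049, 0)–(0.5215, -0.378878, 0)  len=1.2260
  (v10,v11,v2) [++-] → (0.5215, -0.378878, 1.91392)–(0.5215, -1.6049, 0.108134)  len=2.1827
  (v11,v0,v1) [+-+] → (0.5215, -0.378878, 0)–(0.5215, 0, 0)  len=0.3789
  (v11,v1,v2) [++-] → (0.5215, 0, 2.12706)–(0.5215, -0.378878, 1.91392)  len=0.4347

Chained into 1 loop(s):
  loop 1: 12 segments, perimeter = 8.8101
Total perimeter = 8.810

loops=1 perimeter=8.810


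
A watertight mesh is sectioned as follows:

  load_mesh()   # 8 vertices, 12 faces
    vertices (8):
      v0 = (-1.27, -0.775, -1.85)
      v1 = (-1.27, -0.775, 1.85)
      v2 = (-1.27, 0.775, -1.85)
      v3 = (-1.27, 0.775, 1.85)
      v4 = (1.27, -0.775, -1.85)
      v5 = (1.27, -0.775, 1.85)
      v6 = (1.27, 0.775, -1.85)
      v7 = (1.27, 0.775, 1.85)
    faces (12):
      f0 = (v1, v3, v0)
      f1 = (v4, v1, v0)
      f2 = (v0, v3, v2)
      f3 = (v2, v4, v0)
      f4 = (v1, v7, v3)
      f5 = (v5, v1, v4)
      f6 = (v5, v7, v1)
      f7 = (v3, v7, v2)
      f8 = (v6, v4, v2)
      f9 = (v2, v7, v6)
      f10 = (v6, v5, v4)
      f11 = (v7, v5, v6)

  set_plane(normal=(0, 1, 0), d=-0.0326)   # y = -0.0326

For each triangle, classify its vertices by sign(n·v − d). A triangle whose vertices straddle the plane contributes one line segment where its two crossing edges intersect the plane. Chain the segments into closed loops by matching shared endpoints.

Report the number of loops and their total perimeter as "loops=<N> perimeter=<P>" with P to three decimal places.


loops=1 perimeter=12.480

Straddling triangles (8 of 12):
  (v1,v3,v0) [-+-] → (-1.27, -0.0326, 1.85)–(-1.27, -0.0326, -0.0778194)  len=1.9278
  (v0,v3,v2) [-++] → (-1.27, -0.0326, -0.0778194)–(-1.27, -0.0326, -1.85)  len=1.7722
  (v2,v4,v0) [+--] → (0.0534219, -0.0326, -1.85)–(-1.27, -0.0326, -1.85)  len=1.3234
  (v1,v7,v3) [-++] → (-0.0534219, -0.0326, 1.85)–(-1.27, -0.0326, 1.85)  len=1.2166
  (v5,v7,v1) [-+-] → (1.27, -0.0326, 1.85)–(-0.0534219, -0.0326, 1.85)  len=1.3234
  (v6,v4,v2) [+-+] → (1.27, -0.0326, -1.85)–(0.0534219, -0.0326, -1.85)  len=1.2166
  (v6,v5,v4) [+--] → (1.27, -0.0326, 0.0778194)–(1.27, -0.0326, -1.85)  len=1.9278
  (v7,v5,v6) [+-+] → (1.27, -0.0326, 1.85)–(1.27, -0.0326, 0.0778194)  len=1.7722

Chained into 1 loop(s):
  loop 1: 8 segments, perimeter = 12.4800
Total perimeter = 12.480


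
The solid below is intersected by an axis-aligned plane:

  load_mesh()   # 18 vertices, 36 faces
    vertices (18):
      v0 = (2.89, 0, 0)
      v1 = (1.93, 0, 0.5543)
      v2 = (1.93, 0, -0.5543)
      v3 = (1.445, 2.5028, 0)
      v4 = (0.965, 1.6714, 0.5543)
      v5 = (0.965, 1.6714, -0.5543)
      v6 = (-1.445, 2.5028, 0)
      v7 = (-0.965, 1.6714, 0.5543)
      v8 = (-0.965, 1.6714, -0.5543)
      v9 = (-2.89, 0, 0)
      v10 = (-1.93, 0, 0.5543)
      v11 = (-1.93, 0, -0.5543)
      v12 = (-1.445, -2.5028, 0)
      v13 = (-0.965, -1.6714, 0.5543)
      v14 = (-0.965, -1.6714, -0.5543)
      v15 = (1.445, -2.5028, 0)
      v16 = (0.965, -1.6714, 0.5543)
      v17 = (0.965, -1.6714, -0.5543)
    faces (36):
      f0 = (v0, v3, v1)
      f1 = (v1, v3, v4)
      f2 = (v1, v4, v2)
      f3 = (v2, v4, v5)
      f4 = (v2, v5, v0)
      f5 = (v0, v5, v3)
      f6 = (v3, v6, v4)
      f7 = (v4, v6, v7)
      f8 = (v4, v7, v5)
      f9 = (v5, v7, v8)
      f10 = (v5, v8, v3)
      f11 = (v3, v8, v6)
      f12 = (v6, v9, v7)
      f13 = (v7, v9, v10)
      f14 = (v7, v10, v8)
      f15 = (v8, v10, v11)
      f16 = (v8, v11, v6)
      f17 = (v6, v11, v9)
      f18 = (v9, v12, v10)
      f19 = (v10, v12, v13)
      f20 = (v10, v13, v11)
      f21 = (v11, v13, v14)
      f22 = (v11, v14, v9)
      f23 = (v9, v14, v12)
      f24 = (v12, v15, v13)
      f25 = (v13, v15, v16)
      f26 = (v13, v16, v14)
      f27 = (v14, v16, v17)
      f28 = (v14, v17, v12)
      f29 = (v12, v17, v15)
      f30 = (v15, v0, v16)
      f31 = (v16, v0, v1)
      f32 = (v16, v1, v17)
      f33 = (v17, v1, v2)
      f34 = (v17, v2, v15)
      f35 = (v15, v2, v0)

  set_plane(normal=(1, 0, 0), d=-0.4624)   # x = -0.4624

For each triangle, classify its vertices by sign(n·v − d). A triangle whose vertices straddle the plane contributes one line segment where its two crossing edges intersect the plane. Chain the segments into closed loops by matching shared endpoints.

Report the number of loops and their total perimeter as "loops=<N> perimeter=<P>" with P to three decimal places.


Straddling triangles (12 of 36):
  (v3,v6,v4) [+-+] → (-0.4624, 2.5028, 0)–(-0.4624, 2.16382, 0.225998)  len=0.4074
  (v4,v6,v7) [+--] → (-0.4624, 2.16382, 0.225998)–(-0.4624, 1.6714, 0.5543)  len=0.5918
  (v4,v7,v5) [+-+] → (-0.4624, 1.6714, 0.5543)–(-0.4624, 1.6714, 0.265604)  len=0.2887
  (v5,v7,v8) [+--] → (-0.4624, 1.6714, 0.265604)–(-0.4624, 1.6714, -0.5543)  len=0.8199
  (v5,v8,v3) [+-+] → (-0.4624, 1.6714, -0.5543)–(-0.4624, 1.84479, -0.438702)  len=0.2084
  (v3,v8,v6) [+--] → (-0.4624, 1.84479, -0.438702)–(-0.4624, 2.5028, 0)  len=0.7908
  (v12,v15,v13) [-+-] → (-0.4624, -2.5028, 0)–(-0.4624, -1.84479, 0.438702)  len=0.7908
  (v13,v15,v16) [-++] → (-0.4624, -1.84479, 0.438702)–(-0.4624, -1.6714, 0.5543)  len=0.2084
  (v13,v16,v14) [-+-] → (-0.4624, -1.6714, 0.5543)–(-0.4624, -1.6714, -0.265604)  len=0.8199
  (v14,v16,v17) [-++] → (-0.4624, -1.6714, -0.265604)–(-0.4624, -1.6714, -0.5543)  len=0.2887
  (v14,v17,v12) [-+-] → (-0.4624, -1.6714, -0.5543)–(-0.4624, -2.16382, -0.225998)  len=0.5918
  (v12,v17,v15) [-++] → (-0.4624, -2.16382, -0.225998)–(-0.4624, -2.5028, 0)  len=0.4074

Chained into 2 loop(s):
  loop 1: 6 segments, perimeter = 3.1071
  loop 2: 6 segments, perimeter = 3.1071
Total perimeter = 6.214

loops=2 perimeter=6.214


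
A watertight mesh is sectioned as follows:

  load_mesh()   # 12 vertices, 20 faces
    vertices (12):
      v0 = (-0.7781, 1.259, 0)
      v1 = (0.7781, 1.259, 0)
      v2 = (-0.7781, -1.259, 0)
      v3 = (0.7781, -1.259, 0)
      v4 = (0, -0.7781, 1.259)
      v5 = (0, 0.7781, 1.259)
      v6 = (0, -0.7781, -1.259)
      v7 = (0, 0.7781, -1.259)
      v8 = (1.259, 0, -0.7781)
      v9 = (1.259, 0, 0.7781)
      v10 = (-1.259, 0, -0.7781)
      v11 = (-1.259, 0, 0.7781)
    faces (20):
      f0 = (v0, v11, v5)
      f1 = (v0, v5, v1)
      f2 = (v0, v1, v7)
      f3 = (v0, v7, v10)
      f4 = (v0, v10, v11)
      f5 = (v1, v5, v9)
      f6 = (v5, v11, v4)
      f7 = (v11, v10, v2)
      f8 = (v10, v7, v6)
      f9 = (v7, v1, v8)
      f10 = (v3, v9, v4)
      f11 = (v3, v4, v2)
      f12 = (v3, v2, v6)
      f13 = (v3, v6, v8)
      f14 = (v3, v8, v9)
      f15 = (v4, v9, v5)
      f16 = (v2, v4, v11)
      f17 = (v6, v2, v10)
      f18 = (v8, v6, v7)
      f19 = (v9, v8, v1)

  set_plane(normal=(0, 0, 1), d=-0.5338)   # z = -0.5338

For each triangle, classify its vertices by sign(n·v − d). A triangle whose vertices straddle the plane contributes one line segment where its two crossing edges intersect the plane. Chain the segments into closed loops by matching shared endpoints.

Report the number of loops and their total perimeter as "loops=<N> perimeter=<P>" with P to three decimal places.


loops=1 perimeter=7.218

Straddling triangles (10 of 20):
  (v0,v1,v7) [++-] → (0.448195, 1.0551, -0.5338)–(-0.448195, 1.0551, -0.5338)  len=0.8964
  (v0,v7,v10) [+--] → (-0.448195, 1.0551, -0.5338)–(-1.10801, 0.395288, -0.5338)  len=0.9331
  (v0,v10,v11) [+-+] → (-1.10801, 0.395288, -0.5338)–(-1.259, 0, -0.5338)  len=0.4231
  (v11,v10,v2) [+-+] → (-1.259, 0, -0.5338)–(-1.10801, -0.395288, -0.5338)  len=0.4231
  (v7,v1,v8) [-+-] → (0.448195, 1.0551, -0.5338)–(1.10801, 0.395288, -0.5338)  len=0.9331
  (v3,v2,v6) [++-] → (-0.448195, -1.0551, -0.5338)–(0.448195, -1.0551, -0.5338)  len=0.8964
  (v3,v6,v8) [+--] → (0.448195, -1.0551, -0.5338)–(1.10801, -0.395288, -0.5338)  len=0.9331
  (v3,v8,v9) [+-+] → (1.10801, -0.395288, -0.5338)–(1.259, 0, -0.5338)  len=0.4231
  (v6,v2,v10) [-+-] → (-0.448195, -1.0551, -0.5338)–(-1.10801, -0.395288, -0.5338)  len=0.9331
  (v9,v8,v1) [+-+] → (1.259, 0, -0.5338)–(1.10801, 0.395288, -0.5338)  len=0.4231

Chained into 1 loop(s):
  loop 1: 10 segments, perimeter = 7.2178
Total perimeter = 7.218


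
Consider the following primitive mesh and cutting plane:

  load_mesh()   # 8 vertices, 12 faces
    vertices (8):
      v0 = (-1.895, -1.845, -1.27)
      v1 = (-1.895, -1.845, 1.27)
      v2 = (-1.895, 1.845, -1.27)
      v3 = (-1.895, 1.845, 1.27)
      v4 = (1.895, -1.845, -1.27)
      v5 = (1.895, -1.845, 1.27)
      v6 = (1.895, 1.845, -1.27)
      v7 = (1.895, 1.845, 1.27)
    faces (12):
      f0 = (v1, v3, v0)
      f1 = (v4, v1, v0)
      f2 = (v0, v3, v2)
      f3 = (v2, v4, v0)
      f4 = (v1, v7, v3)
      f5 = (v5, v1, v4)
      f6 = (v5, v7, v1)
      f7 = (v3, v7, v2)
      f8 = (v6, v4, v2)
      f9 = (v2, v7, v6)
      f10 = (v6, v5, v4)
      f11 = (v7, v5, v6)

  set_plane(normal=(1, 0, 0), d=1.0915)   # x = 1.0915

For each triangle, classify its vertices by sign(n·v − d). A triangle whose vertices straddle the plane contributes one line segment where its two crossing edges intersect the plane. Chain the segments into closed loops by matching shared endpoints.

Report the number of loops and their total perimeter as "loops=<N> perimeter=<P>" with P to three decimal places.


Straddling triangles (8 of 12):
  (v4,v1,v0) [+--] → (1.0915, -1.845, -0.731507)–(1.0915, -1.845, -1.27)  len=0.5385
  (v2,v4,v0) [-+-] → (1.0915, -1.0627, -1.27)–(1.0915, -1.845, -1.27)  len=0.7823
  (v1,v7,v3) [-+-] → (1.0915, 1.0627, 1.27)–(1.0915, 1.845, 1.27)  len=0.7823
  (v5,v1,v4) [+-+] → (1.0915, -1.845, 1.27)–(1.0915, -1.845, -0.731507)  len=2.0015
  (v5,v7,v1) [++-] → (1.0915, 1.0627, 1.27)–(1.0915, -1.845, 1.27)  len=2.9077
  (v3,v7,v2) [-+-] → (1.0915, 1.845, 1.27)–(1.0915, 1.845, 0.731507)  len=0.5385
  (v6,v4,v2) [++-] → (1.0915, -1.0627, -1.27)–(1.0915, 1.845, -1.27)  len=2.9077
  (v2,v7,v6) [-++] → (1.0915, 1.845, 0.731507)–(1.0915, 1.845, -1.27)  len=2.0015

Chained into 1 loop(s):
  loop 1: 8 segments, perimeter = 12.4600
Total perimeter = 12.460

loops=1 perimeter=12.460


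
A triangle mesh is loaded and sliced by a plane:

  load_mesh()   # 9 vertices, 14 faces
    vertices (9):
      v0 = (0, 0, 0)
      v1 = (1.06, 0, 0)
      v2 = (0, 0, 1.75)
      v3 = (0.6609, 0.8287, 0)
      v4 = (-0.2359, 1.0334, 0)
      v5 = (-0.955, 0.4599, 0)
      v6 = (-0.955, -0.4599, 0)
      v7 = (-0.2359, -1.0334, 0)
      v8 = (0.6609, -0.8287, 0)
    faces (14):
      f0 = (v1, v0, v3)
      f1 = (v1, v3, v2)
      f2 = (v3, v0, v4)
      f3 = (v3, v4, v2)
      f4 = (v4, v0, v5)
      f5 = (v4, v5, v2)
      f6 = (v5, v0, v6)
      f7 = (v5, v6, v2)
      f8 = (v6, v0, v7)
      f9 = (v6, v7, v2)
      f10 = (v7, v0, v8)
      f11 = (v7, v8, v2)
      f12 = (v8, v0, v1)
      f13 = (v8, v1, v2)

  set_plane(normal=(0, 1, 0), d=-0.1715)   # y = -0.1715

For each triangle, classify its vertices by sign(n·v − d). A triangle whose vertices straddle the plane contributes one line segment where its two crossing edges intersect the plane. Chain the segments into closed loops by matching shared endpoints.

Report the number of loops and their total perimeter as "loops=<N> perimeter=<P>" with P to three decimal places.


loops=1 perimeter=5.476

Straddling triangles (8 of 14):
  (v5,v0,v6) [++-] → (-0.356126, -0.1715, 0)–(-0.955, -0.1715, 0)  len=0.5989
  (v5,v6,v2) [+-+] → (-0.955, -0.1715, 0)–(-0.356126, -0.1715, 1.09741)  len=1.2502
  (v6,v0,v7) [-+-] → (-0.356126, -0.1715, 0)–(-0.0391493, -0.1715, 0)  len=0.3170
  (v6,v7,v2) [--+] → (-0.0391493, -0.1715, 1.45958)–(-0.356126, -0.1715, 1.09741)  len=0.4813
  (v7,v0,v8) [-+-] → (-0.0391493, -0.1715, 0)–(0.136774, -0.1715, 0)  len=0.1759
  (v7,v8,v2) [--+] → (0.136774, -0.1715, 1.38784)–(-0.0391493, -0.1715, 1.45958)  len=0.1900
  (v8,v0,v1) [-++] → (0.136774, -0.1715, 0)–(0.977406, -0.1715, 0)  len=0.8406
  (v8,v1,v2) [-++] → (0.977406, -0.1715, 0)–(0.136774, -0.1715, 1.38784)  len=1.6226

Chained into 1 loop(s):
  loop 1: 8 segments, perimeter = 5.4764
Total perimeter = 5.476


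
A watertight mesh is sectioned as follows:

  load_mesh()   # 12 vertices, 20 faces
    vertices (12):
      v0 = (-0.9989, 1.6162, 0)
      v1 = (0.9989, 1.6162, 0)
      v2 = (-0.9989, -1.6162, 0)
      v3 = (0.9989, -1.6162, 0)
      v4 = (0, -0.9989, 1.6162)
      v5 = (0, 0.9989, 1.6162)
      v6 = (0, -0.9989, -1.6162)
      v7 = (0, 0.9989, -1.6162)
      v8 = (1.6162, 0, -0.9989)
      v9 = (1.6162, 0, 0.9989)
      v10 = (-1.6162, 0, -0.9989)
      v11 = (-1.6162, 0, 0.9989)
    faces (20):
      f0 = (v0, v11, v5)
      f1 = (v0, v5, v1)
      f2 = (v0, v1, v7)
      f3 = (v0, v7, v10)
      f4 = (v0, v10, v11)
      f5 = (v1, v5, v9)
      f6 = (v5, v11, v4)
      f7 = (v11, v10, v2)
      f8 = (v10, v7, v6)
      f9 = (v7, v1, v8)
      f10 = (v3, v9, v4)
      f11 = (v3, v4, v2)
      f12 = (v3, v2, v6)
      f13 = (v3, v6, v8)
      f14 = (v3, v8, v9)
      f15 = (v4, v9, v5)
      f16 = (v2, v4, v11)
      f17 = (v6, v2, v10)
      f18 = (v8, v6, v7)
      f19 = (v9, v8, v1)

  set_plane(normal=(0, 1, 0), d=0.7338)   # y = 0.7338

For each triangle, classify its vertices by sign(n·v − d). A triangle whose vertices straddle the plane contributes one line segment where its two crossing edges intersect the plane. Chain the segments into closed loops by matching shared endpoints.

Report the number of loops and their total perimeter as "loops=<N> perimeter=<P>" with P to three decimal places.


loops=1 perimeter=9.149

Straddling triangles (10 of 20):
  (v0,v11,v5) [+-+] → (-1.33593, 0.7338, 0.545371)–(-0.428926, 0.7338, 1.45237)  len=1.2827
  (v0,v7,v10) [++-] → (-0.428926, 0.7338, -1.45237)–(-1.33593, 0.7338, -0.545371)  len=1.2827
  (v0,v10,v11) [+--] → (-1.33593, 0.7338, -0.545371)–(-1.33593, 0.7338, 0.545371)  len=1.0907
  (v1,v5,v9) [++-] → (0.428926, 0.7338, 1.45237)–(1.33593, 0.7338, 0.545371)  len=1.2827
  (v5,v11,v4) [+--] → (-0.428926, 0.7338, 1.45237)–(0, 0.7338, 1.6162)  len=0.4591
  (v10,v7,v6) [-+-] → (-0.428926, 0.7338, -1.45237)–(0, 0.7338, -1.6162)  len=0.4591
  (v7,v1,v8) [++-] → (1.33593, 0.7338, -0.545371)–(0.428926, 0.7338, -1.45237)  len=1.2827
  (v4,v9,v5) [--+] → (0.428926, 0.7338, 1.45237)–(0, 0.7338, 1.6162)  len=0.4591
  (v8,v6,v7) [--+] → (0, 0.7338, -1.6162)–(0.428926, 0.7338, -1.45237)  len=0.4591
  (v9,v8,v1) [--+] → (1.33593, 0.7338, -0.545371)–(1.33593, 0.7338, 0.545371)  len=1.0907

Chained into 1 loop(s):
  loop 1: 10 segments, perimeter = 9.1489
Total perimeter = 9.149


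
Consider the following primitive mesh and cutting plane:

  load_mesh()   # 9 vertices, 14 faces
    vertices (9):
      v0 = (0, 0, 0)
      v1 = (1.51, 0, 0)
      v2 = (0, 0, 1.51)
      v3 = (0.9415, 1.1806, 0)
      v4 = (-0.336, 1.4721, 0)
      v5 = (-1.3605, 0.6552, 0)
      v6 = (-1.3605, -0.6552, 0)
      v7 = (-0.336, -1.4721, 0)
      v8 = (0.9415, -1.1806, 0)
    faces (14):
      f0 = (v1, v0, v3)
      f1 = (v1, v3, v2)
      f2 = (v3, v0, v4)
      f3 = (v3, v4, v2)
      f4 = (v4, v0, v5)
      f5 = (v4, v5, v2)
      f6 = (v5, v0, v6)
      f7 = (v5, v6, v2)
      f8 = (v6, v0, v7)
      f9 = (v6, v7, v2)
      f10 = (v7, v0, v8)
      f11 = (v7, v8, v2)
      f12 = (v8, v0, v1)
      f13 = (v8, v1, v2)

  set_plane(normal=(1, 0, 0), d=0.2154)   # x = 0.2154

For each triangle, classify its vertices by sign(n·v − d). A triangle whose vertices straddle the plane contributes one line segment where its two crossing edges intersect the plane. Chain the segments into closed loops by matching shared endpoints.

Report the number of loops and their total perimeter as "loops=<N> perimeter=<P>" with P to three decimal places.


loops=1 perimeter=6.463

Straddling triangles (8 of 14):
  (v1,v0,v3) [+-+] → (0.2154, 0, 0)–(0.2154, 0.270102, 0)  len=0.2701
  (v1,v3,v2) [++-] → (0.2154, 0.270102, 1.16454)–(0.2154, 0, 1.2946)  len=0.2998
  (v3,v0,v4) [+--] → (0.2154, 0.270102, 0)–(0.2154, 1.34628, 0)  len=1.0762
  (v3,v4,v2) [+--] → (0.2154, 1.34628, 0)–(0.2154, 0.270102, 1.16454)  len=1.5857
  (v7,v0,v8) [--+] → (0.2154, -0.270102, 0)–(0.2154, -1.34628, 0)  len=1.0762
  (v7,v8,v2) [-+-] → (0.2154, -1.34628, 0)–(0.2154, -0.270102, 1.16454)  len=1.5857
  (v8,v0,v1) [+-+] → (0.2154, -0.270102, 0)–(0.2154, 0, 0)  len=0.2701
  (v8,v1,v2) [++-] → (0.2154, 0, 1.2946)–(0.2154, -0.270102, 1.16454)  len=0.2998

Chained into 1 loop(s):
  loop 1: 8 segments, perimeter = 6.4634
Total perimeter = 6.463


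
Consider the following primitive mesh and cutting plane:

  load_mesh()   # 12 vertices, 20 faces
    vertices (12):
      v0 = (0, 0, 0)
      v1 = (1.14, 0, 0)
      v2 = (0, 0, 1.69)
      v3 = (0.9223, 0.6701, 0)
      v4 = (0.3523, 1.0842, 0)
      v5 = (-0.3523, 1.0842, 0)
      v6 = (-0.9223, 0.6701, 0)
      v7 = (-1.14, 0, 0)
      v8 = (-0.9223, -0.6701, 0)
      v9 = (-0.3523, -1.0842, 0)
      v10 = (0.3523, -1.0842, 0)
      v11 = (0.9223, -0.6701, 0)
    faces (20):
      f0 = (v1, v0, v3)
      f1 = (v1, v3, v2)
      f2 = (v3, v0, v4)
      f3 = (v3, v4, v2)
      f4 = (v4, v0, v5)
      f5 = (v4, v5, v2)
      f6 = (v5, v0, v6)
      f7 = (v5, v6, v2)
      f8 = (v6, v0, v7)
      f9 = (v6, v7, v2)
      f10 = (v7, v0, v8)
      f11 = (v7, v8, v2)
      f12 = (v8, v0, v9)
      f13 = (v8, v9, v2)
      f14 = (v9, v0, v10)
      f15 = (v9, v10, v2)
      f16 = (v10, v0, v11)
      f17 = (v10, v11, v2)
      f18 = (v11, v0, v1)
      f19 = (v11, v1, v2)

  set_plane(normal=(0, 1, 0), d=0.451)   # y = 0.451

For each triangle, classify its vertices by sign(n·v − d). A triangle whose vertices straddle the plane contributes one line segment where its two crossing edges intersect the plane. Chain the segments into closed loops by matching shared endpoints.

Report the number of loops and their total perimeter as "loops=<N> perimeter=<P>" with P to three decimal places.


loops=1 perimeter=4.899

Straddling triangles (10 of 20):
  (v1,v0,v3) [--+] → (0.620739, 0.451, 0)–(0.993481, 0.451, 0)  len=0.3727
  (v1,v3,v2) [-+-] → (0.993481, 0.451, 0)–(0.620739, 0.451, 0.552573)  len=0.6665
  (v3,v0,v4) [+-+] → (0.620739, 0.451, 0)–(0.146548, 0.451, 0)  len=0.4742
  (v3,v4,v2) [++-] → (0.146548, 0.451, 0.987002)–(0.620739, 0.451, 0.552573)  len=0.6431
  (v4,v0,v5) [+-+] → (0.146548, 0.451, 0)–(-0.146548, 0.451, 0)  len=0.2931
  (v4,v5,v2) [++-] → (-0.146548, 0.451, 0.987002)–(0.146548, 0.451, 0.987002)  len=0.2931
  (v5,v0,v6) [+-+] → (-0.146548, 0.451, 0)–(-0.620739, 0.451, 0)  len=0.4742
  (v5,v6,v2) [++-] → (-0.620739, 0.451, 0.552573)–(-0.146548, 0.451, 0.987002)  len=0.6431
  (v6,v0,v7) [+--] → (-0.620739, 0.451, 0)–(-0.993481, 0.451, 0)  len=0.3727
  (v6,v7,v2) [+--] → (-0.993481, 0.451, 0)–(-0.620739, 0.451, 0.552573)  len=0.6665

Chained into 1 loop(s):
  loop 1: 10 segments, perimeter = 4.8993
Total perimeter = 4.899


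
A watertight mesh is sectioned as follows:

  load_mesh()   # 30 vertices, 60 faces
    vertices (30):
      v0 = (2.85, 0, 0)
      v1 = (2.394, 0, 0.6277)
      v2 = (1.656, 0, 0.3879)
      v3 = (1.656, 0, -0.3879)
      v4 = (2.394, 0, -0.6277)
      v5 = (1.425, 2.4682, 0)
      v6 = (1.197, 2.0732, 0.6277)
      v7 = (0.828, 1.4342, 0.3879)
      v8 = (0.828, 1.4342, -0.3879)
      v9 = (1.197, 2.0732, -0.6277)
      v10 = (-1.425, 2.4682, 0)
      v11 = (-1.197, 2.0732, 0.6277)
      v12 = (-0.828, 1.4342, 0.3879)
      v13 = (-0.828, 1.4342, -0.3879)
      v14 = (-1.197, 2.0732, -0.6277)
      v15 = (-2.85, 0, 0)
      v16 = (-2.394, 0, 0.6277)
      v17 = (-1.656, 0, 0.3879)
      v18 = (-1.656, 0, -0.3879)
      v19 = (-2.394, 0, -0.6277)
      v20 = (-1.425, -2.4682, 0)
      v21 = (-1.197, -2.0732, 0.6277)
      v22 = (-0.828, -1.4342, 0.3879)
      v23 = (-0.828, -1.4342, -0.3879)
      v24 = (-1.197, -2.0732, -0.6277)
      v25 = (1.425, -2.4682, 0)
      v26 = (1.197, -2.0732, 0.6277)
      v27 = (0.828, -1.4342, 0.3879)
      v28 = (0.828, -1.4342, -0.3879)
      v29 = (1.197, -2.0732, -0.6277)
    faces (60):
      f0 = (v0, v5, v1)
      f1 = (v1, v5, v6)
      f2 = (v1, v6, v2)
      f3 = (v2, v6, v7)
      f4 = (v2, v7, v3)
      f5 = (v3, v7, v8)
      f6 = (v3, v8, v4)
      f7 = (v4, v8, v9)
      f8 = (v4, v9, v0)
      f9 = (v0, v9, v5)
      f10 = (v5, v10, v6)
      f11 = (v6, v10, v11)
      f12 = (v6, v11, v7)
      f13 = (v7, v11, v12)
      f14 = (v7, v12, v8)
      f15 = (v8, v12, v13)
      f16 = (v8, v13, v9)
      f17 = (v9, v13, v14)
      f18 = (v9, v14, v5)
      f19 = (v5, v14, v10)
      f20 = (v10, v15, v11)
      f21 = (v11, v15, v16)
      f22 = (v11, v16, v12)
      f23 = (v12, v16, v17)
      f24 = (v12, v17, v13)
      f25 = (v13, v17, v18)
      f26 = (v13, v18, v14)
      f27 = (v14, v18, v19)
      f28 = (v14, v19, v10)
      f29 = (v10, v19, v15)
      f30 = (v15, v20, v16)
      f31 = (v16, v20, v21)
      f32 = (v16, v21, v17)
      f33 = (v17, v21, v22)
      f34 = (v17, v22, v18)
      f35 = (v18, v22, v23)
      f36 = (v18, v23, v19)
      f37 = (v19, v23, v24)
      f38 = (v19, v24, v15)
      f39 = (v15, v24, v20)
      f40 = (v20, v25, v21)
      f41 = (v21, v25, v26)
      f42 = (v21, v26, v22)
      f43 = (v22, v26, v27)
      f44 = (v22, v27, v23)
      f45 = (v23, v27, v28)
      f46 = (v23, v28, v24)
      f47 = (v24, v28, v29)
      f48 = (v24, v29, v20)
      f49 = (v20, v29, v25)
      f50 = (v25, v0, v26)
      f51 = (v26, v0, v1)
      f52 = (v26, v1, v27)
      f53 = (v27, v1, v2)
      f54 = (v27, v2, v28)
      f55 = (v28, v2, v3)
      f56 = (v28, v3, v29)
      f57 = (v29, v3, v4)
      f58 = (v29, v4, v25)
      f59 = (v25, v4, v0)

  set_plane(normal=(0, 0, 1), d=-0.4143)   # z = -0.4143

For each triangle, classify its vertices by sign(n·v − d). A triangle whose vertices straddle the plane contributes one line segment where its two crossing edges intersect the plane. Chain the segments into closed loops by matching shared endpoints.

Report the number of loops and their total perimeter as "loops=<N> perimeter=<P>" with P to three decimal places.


Straddling triangles (24 of 60):
  (v3,v8,v4) [++-] → (1.0004, 1.27631, -0.4143)–(1.73725, 0, -0.4143)  len=1.4737
  (v4,v8,v9) [-+-] → (1.0004, 1.27631, -0.4143)–(0.868624, 1.50455, -0.4143)  len=0.2636
  (v4,v9,v0) [--+] → (1.75897, 1.36837, -0.4143)–(2.54903, 0, -0.4143)  len=1.5801
  (v0,v9,v5) [+-+] → (1.75897, 1.36837, -0.4143)–(1.27451, 2.20749, -0.4143)  len=0.9689
  (v8,v13,v9) [++-] → (-0.605064, 1.50455, -0.4143)–(0.868624, 1.50455, -0.4143)  len=1.4737
  (v9,v13,v14) [-+-] → (-0.605064, 1.50455, -0.4143)–(-0.868624, 1.50455, -0.4143)  len=0.2636
  (v9,v14,v5) [--+] → (-0.305595, 2.20749, -0.4143)–(1.27451, 2.20749, -0.4143)  len=1.5801
  (v5,v14,v10) [+-+] → (-0.305595, 2.20749, -0.4143)–(-1.27451, 2.20749, -0.4143)  len=0.9689
  (v13,v18,v14) [++-] → (-1.60547, 0.228242, -0.4143)–(-0.868624, 1.50455, -0.4143)  len=1.4737
  (v14,v18,v19) [-+-] → (-1.60547, 0.228242, -0.4143)–(-1.73725, 0, -0.4143)  len=0.2636
  (v14,v19,v10) [--+] → (-2.06457, 0.839117, -0.4143)–(-1.27451, 2.20749, -0.4143)  len=1.5801
  (v10,v19,v15) [+-+] → (-2.06457, 0.839117, -0.4143)–(-2.54903, 0, -0.4143)  len=0.9689
  (v18,v23,v19) [++-] → (-1.0004, -1.27631, -0.4143)–(-1.73725, 0, -0.4143)  len=1.4737
  (v19,v23,v24) [-+-] → (-1.0004, -1.27631, -0.4143)–(-0.868624, -1.50455, -0.4143)  len=0.2636
  (v19,v24,v15) [--+] → (-1.75897, -1.36837, -0.4143)–(-2.54903, 0, -0.4143)  len=1.5801
  (v15,v24,v20) [+-+] → (-1.75897, -1.36837, -0.4143)–(-1.27451, -2.20749, -0.4143)  len=0.9689
  (v23,v28,v24) [++-] → (0.605064, -1.50455, -0.4143)–(-0.868624, -1.50455, -0.4143)  len=1.4737
  (v24,v28,v29) [-+-] → (0.605064, -1.50455, -0.4143)–(0.868624, -1.50455, -0.4143)  len=0.2636
  (v24,v29,v20) [--+] → (0.305595, -2.20749, -0.4143)–(-1.27451, -2.20749, -0.4143)  len=1.5801
  (v20,v29,v25) [+-+] → (0.305595, -2.20749, -0.4143)–(1.27451, -2.20749, -0.4143)  len=0.9689
  (v28,v3,v29) [++-] → (1.60547, -0.228242, -0.4143)–(0.868624, -1.50455, -0.4143)  len=1.4737
  (v29,v3,v4) [-+-] → (1.60547, -0.228242, -0.4143)–(1.73725, 0, -0.4143)  len=0.2636
  (v29,v4,v25) [--+] → (2.06457, -0.839117, -0.4143)–(1.27451, -2.20749, -0.4143)  len=1.5801
  (v25,v4,v0) [+-+] → (2.06457, -0.839117, -0.4143)–(2.54903, 0, -0.4143)  len=0.9689

Chained into 2 loop(s):
  loop 1: 12 segments, perimeter = 10.4237
  loop 2: 12 segments, perimeter = 15.2940
Total perimeter = 25.718

loops=2 perimeter=25.718


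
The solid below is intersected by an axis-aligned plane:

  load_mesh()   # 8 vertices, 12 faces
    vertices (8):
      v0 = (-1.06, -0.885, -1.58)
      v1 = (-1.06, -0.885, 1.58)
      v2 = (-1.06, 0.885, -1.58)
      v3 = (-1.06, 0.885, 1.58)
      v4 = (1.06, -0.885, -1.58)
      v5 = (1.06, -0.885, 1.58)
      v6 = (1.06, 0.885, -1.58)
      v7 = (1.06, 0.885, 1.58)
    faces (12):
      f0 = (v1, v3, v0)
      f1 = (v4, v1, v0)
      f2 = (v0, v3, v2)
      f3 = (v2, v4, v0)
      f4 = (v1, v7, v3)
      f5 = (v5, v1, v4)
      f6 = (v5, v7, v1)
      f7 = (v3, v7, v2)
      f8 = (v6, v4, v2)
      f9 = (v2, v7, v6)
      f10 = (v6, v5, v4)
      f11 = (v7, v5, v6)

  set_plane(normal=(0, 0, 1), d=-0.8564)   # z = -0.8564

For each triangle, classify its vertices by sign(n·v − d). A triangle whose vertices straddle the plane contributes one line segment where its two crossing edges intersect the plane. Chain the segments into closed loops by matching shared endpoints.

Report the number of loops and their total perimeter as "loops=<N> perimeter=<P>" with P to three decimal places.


loops=1 perimeter=7.780

Straddling triangles (8 of 12):
  (v1,v3,v0) [++-] → (-1.06, -0.479692, -0.8564)–(-1.06, -0.885, -0.8564)  len=0.4053
  (v4,v1,v0) [-+-] → (0.574547, -0.885, -0.8564)–(-1.06, -0.885, -0.8564)  len=1.6345
  (v0,v3,v2) [-+-] → (-1.06, -0.479692, -0.8564)–(-1.06, 0.885, -0.8564)  len=1.3647
  (v5,v1,v4) [++-] → (0.574547, -0.885, -0.8564)–(1.06, -0.885, -0.8564)  len=0.4855
  (v3,v7,v2) [++-] → (-0.574547, 0.885, -0.8564)–(-1.06, 0.885, -0.8564)  len=0.4855
  (v2,v7,v6) [-+-] → (-0.574547, 0.885, -0.8564)–(1.06, 0.885, -0.8564)  len=1.6345
  (v6,v5,v4) [-+-] → (1.06, 0.479692, -0.8564)–(1.06, -0.885, -0.8564)  len=1.3647
  (v7,v5,v6) [++-] → (1.06, 0.479692, -0.8564)–(1.06, 0.885, -0.8564)  len=0.4053

Chained into 1 loop(s):
  loop 1: 8 segments, perimeter = 7.7800
Total perimeter = 7.780


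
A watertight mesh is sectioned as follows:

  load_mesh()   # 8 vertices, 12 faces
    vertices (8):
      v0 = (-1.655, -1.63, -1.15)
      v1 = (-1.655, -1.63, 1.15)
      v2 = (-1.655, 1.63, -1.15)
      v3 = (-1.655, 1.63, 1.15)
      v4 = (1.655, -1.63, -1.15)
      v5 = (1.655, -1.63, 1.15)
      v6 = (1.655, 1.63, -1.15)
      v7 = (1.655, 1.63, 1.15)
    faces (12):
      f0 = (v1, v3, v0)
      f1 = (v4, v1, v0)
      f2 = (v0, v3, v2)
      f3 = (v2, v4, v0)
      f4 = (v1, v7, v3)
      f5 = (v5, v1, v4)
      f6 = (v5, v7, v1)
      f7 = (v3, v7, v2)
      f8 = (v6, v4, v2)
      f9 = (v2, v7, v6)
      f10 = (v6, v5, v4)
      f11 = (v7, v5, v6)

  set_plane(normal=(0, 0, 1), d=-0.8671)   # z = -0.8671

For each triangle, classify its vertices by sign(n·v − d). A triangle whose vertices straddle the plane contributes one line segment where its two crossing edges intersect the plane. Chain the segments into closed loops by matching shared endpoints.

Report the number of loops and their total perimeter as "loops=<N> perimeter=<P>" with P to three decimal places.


Straddling triangles (8 of 12):
  (v1,v3,v0) [++-] → (-1.655, -1.22902, -0.8671)–(-1.655, -1.63, -0.8671)  len=0.4010
  (v4,v1,v0) [-+-] → (1.24787, -1.63, -0.8671)–(-1.655, -1.63, -0.8671)  len=2.9029
  (v0,v3,v2) [-+-] → (-1.655, -1.22902, -0.8671)–(-1.655, 1.63, -0.8671)  len=2.8590
  (v5,v1,v4) [++-] → (1.24787, -1.63, -0.8671)–(1.655, -1.63, -0.8671)  len=0.4071
  (v3,v7,v2) [++-] → (-1.24787, 1.63, -0.8671)–(-1.655, 1.63, -0.8671)  len=0.4071
  (v2,v7,v6) [-+-] → (-1.24787, 1.63, -0.8671)–(1.655, 1.63, -0.8671)  len=2.9029
  (v6,v5,v4) [-+-] → (1.655, 1.22902, -0.8671)–(1.655, -1.63, -0.8671)  len=2.8590
  (v7,v5,v6) [++-] → (1.655, 1.22902, -0.8671)–(1.655, 1.63, -0.8671)  len=0.4010

Chained into 1 loop(s):
  loop 1: 8 segments, perimeter = 13.1400
Total perimeter = 13.140

loops=1 perimeter=13.140


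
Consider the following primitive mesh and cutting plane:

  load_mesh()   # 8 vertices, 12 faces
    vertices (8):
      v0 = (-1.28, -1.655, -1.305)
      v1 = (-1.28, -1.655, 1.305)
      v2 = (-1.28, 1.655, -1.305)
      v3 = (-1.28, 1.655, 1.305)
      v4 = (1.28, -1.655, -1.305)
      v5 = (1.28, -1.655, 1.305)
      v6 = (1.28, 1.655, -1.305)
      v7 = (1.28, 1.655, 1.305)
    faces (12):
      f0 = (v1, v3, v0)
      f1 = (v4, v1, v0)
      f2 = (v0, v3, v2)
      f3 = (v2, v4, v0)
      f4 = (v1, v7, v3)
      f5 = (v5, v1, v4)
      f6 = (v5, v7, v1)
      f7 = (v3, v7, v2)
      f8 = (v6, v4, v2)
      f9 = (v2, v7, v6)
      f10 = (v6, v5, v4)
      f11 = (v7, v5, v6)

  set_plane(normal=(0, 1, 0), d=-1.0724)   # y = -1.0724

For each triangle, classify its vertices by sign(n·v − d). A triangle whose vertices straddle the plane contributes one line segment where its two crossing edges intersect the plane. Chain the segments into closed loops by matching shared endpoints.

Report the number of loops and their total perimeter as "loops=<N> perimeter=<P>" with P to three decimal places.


Straddling triangles (8 of 12):
  (v1,v3,v0) [-+-] → (-1.28, -1.0724, 1.305)–(-1.28, -1.0724, -0.845608)  len=2.1506
  (v0,v3,v2) [-++] → (-1.28, -1.0724, -0.845608)–(-1.28, -1.0724, -1.305)  len=0.4594
  (v2,v4,v0) [+--] → (0.829409, -1.0724, -1.305)–(-1.28, -1.0724, -1.305)  len=2.1094
  (v1,v7,v3) [-++] → (-0.829409, -1.0724, 1.305)–(-1.28, -1.0724, 1.305)  len=0.4506
  (v5,v7,v1) [-+-] → (1.28, -1.0724, 1.305)–(-0.829409, -1.0724, 1.305)  len=2.1094
  (v6,v4,v2) [+-+] → (1.28, -1.0724, -1.305)–(0.829409, -1.0724, -1.305)  len=0.4506
  (v6,v5,v4) [+--] → (1.28, -1.0724, 0.845608)–(1.28, -1.0724, -1.305)  len=2.1506
  (v7,v5,v6) [+-+] → (1.28, -1.0724, 1.305)–(1.28, -1.0724, 0.845608)  len=0.4594

Chained into 1 loop(s):
  loop 1: 8 segments, perimeter = 10.3400
Total perimeter = 10.340

loops=1 perimeter=10.340


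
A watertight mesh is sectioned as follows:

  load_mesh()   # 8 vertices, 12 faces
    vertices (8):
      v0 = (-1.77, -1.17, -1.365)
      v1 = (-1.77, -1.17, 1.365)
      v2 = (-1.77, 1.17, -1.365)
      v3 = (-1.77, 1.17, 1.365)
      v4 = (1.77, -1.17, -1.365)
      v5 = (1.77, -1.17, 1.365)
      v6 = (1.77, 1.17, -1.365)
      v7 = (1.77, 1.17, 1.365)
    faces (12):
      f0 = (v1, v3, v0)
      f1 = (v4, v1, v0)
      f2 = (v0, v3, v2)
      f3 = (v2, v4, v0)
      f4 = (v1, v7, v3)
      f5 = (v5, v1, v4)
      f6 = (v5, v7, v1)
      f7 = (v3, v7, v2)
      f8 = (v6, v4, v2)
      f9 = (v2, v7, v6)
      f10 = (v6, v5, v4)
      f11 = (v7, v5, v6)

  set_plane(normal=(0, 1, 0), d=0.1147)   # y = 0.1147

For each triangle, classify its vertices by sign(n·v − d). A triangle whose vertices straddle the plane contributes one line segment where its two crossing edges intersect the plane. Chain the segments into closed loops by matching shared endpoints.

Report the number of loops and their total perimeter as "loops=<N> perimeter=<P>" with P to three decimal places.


loops=1 perimeter=12.540

Straddling triangles (8 of 12):
  (v1,v3,v0) [-+-] → (-1.77, 0.1147, 1.365)–(-1.77, 0.1147, 0.133817)  len=1.2312
  (v0,v3,v2) [-++] → (-1.77, 0.1147, 0.133817)–(-1.77, 0.1147, -1.365)  len=1.4988
  (v2,v4,v0) [+--] → (-0.173521, 0.1147, -1.365)–(-1.77, 0.1147, -1.365)  len=1.5965
  (v1,v7,v3) [-++] → (0.173521, 0.1147, 1.365)–(-1.77, 0.1147, 1.365)  len=1.9435
  (v5,v7,v1) [-+-] → (1.77, 0.1147, 1.365)–(0.173521, 0.1147, 1.365)  len=1.5965
  (v6,v4,v2) [+-+] → (1.77, 0.1147, -1.365)–(-0.173521, 0.1147, -1.365)  len=1.9435
  (v6,v5,v4) [+--] → (1.77, 0.1147, -0.133817)–(1.77, 0.1147, -1.365)  len=1.2312
  (v7,v5,v6) [+-+] → (1.77, 0.1147, 1.365)–(1.77, 0.1147, -0.133817)  len=1.4988

Chained into 1 loop(s):
  loop 1: 8 segments, perimeter = 12.5400
Total perimeter = 12.540
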